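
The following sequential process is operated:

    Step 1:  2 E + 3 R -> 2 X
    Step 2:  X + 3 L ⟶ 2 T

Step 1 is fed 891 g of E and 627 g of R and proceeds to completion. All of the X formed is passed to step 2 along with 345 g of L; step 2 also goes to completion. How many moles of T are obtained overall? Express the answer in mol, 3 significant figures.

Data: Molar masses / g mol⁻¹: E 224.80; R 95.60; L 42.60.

5.40 mol

Step 1:
n(E) = 891.0 / 224.80 = 3.964 mol
n(R) = 627.0 / 95.60 = 6.559 mol
n/ν → E: 1.982, R: 2.186; E is limiting.
n(X) produced = (2/2) × 3.964 = 3.964 mol
Step 2:
n(X) available = 3.964 mol
n(L) = 345.0 / 42.60 = 8.099 mol
n/ν → X: 3.964, L: 2.700; L is limiting.
n(T) = (2/3) × 8.099 = 5.399 mol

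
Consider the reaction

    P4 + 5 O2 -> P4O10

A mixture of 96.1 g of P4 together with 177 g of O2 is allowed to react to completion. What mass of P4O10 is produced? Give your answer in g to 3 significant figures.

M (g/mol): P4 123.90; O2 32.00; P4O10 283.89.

n(P4) = 96.10 / 123.90 = 0.7756 mol
n(O2) = 177.0 / 32.00 = 5.531 mol
n/ν for P4 = 0.7756/1 = 0.7756
n/ν for O2 = 5.531/5 = 1.106
Smallest n/ν is P4 → limiting reagent.
n(P4O10) = (1/1) × 0.7756 = 0.7756 mol
mass = 0.7756 × 283.89 = 220.2 g

220 g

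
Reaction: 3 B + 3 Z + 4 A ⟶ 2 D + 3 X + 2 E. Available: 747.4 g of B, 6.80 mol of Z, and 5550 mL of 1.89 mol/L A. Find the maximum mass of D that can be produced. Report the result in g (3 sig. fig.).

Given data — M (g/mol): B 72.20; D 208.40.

945 g

n(B) = 747.4 / 72.20 = 10.35 mol
n(Z) = 6.800 mol
n(A) = 1.89 × 5550/1000 = 10.49 mol
n/ν → B: 3.450, Z: 2.267, A: 2.623; Z is limiting.
n(D) = (2/3) × 6.800 = 4.533 mol
mass = 4.533 × 208.40 = 944.7 g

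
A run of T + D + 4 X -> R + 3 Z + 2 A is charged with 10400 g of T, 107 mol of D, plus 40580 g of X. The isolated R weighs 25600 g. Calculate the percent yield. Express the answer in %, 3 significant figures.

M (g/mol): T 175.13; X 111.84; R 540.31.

79.8 %

n(T) = 10400 / 175.13 = 59.38 mol
n(D) = 107.0 mol
n(X) = 40580 / 111.84 = 362.8 mol
n/ν for T = 59.38/1 = 59.38
n/ν for D = 107.0/1 = 107.0
n/ν for X = 362.8/4 = 90.70
Smallest n/ν is T → limiting reagent.
theoretical n(R) = (1/1) × 59.38 = 59.38 mol → 32080 g
% yield = 25600 / 32080 × 100 = 79.80 %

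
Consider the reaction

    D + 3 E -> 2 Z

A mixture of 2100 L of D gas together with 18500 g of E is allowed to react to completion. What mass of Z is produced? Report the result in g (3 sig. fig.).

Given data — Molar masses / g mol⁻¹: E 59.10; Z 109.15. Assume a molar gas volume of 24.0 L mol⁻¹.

19100 g

n(D) = 2100 / 24.0 = 87.50 mol
n(E) = 18500 / 59.10 = 313.0 mol
n/ν for D = 87.50/1 = 87.50
n/ν for E = 313.0/3 = 104.3
Smallest n/ν is D → limiting reagent.
n(Z) = (2/1) × 87.50 = 175.0 mol
mass = 175.0 × 109.15 = 19100 g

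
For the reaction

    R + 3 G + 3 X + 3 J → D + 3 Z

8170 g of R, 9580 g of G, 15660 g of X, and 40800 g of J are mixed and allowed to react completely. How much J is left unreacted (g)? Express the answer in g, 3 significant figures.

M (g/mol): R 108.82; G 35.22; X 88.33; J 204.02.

4630 g

n(R) = 8170 / 108.82 = 75.08 mol
n(G) = 9580 / 35.22 = 272.0 mol
n(X) = 15660 / 88.33 = 177.3 mol
n(J) = 40800 / 204.02 = 200.0 mol
n/ν for R = 75.08/1 = 75.08
n/ν for G = 272.0/3 = 90.67
n/ν for X = 177.3/3 = 59.10
n/ν for J = 200.0/3 = 66.67
Smallest n/ν is X → limiting reagent.
J consumed = (3/3) × 177.3 = 177.3 mol
J remaining = 200.0 − 177.3 = 22.70 mol
mass = 22.70 × 204.02 = 4631 g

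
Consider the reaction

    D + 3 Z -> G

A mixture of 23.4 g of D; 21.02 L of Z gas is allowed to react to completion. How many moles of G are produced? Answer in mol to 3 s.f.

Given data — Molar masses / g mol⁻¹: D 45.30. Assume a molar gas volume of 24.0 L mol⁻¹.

0.292 mol

n(D) = 23.40 / 45.30 = 0.5166 mol
n(Z) = 21.02 / 24.0 = 0.8758 mol
n/ν for D = 0.5166/1 = 0.5166
n/ν for Z = 0.8758/3 = 0.2919
Smallest n/ν is Z → limiting reagent.
n(G) = (1/3) × 0.8758 = 0.2919 mol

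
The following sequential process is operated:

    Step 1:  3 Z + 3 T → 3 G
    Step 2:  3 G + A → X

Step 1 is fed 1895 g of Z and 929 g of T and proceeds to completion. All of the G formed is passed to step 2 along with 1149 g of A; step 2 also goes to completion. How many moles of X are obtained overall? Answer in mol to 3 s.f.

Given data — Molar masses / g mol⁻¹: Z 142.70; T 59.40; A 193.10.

4.43 mol

Step 1:
n(Z) = 1895 / 142.70 = 13.28 mol
n(T) = 929.0 / 59.40 = 15.64 mol
n/ν for Z = 13.28/3 = 4.427
n/ν for T = 15.64/3 = 5.213
Smallest n/ν is Z → limiting reagent.
n(G) produced = (3/3) × 13.28 = 13.28 mol
Step 2:
n(G) available = 13.28 mol
n(A) = 1149 / 193.10 = 5.950 mol
n/ν for G = 13.28/3 = 4.427
n/ν for A = 5.950/1 = 5.950
Smallest n/ν is G → limiting reagent.
n(X) = (1/3) × 13.28 = 4.427 mol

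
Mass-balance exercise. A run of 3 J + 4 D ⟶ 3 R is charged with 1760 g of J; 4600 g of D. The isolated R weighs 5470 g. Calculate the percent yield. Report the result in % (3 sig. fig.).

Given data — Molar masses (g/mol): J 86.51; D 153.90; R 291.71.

92.2 %

n(J) = 1760 / 86.51 = 20.34 mol
n(D) = 4600 / 153.90 = 29.89 mol
n/ν → J: 6.780, D: 7.473; J is limiting.
theoretical n(R) = (3/3) × 20.34 = 20.34 mol → 5933 g
% yield = 5470 / 5933 × 100 = 92.20 %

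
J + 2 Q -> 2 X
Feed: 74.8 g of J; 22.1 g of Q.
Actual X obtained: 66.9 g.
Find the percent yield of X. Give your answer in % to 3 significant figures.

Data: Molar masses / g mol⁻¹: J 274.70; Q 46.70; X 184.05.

n(J) = 74.80 / 274.70 = 0.2723 mol
n(Q) = 22.10 / 46.70 = 0.4732 mol
n/ν → J: 0.2723, Q: 0.2366; Q is limiting.
theoretical n(X) = (2/2) × 0.4732 = 0.4732 mol → 87.09 g
% yield = 66.9 / 87.09 × 100 = 76.82 %

76.8 %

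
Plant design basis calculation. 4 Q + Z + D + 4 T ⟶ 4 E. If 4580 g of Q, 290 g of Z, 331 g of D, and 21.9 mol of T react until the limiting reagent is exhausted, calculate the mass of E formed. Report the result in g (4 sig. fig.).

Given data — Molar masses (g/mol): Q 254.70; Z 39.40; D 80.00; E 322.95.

5345 g

n(Q) = 4580 / 254.70 = 17.98 mol
n(Z) = 290.0 / 39.40 = 7.360 mol
n(D) = 331.0 / 80.00 = 4.138 mol
n(T) = 21.90 mol
n/ν for Q = 17.98/4 = 4.495
n/ν for Z = 7.360/1 = 7.360
n/ν for D = 4.138/1 = 4.138
n/ν for T = 21.90/4 = 5.475
Smallest n/ν is D → limiting reagent.
n(E) = (4/1) × 4.138 = 16.55 mol
mass = 16.55 × 322.95 = 5345 g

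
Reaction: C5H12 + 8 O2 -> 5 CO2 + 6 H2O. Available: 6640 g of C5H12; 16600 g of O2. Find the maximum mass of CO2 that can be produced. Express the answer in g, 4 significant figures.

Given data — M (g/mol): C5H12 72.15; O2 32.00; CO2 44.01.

n(C5H12) = 6640 / 72.15 = 92.03 mol
n(O2) = 16600 / 32.00 = 518.8 mol
n/ν for C5H12 = 92.03/1 = 92.03
n/ν for O2 = 518.8/8 = 64.85
Smallest n/ν is O2 → limiting reagent.
n(CO2) = (5/8) × 518.8 = 324.3 mol
mass = 324.3 × 44.01 = 14270 g

14270 g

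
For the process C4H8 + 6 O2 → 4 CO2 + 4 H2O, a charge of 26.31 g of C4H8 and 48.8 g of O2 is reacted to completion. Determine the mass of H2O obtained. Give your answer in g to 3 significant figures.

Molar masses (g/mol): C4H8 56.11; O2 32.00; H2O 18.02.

18.3 g

n(C4H8) = 26.31 / 56.11 = 0.4689 mol
n(O2) = 48.80 / 32.00 = 1.525 mol
n/ν → C4H8: 0.4689, O2: 0.2542; O2 is limiting.
n(H2O) = (4/6) × 1.525 = 1.017 mol
mass = 1.017 × 18.02 = 18.33 g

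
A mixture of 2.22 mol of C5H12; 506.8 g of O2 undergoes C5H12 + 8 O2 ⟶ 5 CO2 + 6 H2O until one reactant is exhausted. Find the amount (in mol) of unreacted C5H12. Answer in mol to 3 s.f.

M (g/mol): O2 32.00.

n(C5H12) = 2.220 mol
n(O2) = 506.8 / 32.00 = 15.84 mol
n/ν → C5H12: 2.220, O2: 1.980; O2 is limiting.
C5H12 consumed = (1/8) × 15.84 = 1.980 mol
C5H12 remaining = 2.220 − 1.980 = 0.2400 mol

0.240 mol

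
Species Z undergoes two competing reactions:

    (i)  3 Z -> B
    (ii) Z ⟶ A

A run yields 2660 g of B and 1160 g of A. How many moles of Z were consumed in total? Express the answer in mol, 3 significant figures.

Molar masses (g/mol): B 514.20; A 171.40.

22.3 mol

n(B) = 2660 / 514.20 = 5.173 mol
n(A) = 1160 / 171.40 = 6.768 mol
n(Z) via (i) = (3/1)×5.173 = 15.52 mol
n(Z) via (ii) = (1/1)×6.768 = 6.768 mol
total n(Z) = 15.52 + 6.768 = 22.29 mol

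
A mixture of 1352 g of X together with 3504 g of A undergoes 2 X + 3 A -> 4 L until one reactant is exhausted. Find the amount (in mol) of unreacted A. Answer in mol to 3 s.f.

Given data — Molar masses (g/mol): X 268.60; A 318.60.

3.45 mol

n(X) = 1352 / 268.60 = 5.034 mol
n(A) = 3504 / 318.60 = 11.00 mol
n/ν → X: 2.517, A: 3.667; X is limiting.
A consumed = (3/2) × 5.034 = 7.551 mol
A remaining = 11.00 − 7.551 = 3.449 mol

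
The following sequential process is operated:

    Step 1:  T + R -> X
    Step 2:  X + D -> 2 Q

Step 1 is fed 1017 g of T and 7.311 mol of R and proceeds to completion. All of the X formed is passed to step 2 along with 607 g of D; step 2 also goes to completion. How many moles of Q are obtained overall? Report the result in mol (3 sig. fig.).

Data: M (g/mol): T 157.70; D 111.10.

Step 1:
n(T) = 1017 / 157.70 = 6.449 mol
n(R) = 7.311 mol
n/ν for T = 6.449/1 = 6.449
n/ν for R = 7.311/1 = 7.311
Smallest n/ν is T → limiting reagent.
n(X) produced = (1/1) × 6.449 = 6.449 mol
Step 2:
n(X) available = 6.449 mol
n(D) = 607.0 / 111.10 = 5.464 mol
n/ν for X = 6.449/1 = 6.449
n/ν for D = 5.464/1 = 5.464
Smallest n/ν is D → limiting reagent.
n(Q) = (2/1) × 5.464 = 10.93 mol

10.9 mol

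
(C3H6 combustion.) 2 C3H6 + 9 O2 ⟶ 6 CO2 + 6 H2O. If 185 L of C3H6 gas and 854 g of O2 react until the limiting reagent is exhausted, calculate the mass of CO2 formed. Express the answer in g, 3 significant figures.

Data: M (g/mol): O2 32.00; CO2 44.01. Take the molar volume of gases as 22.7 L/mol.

n(C3H6) = 185.0 / 22.7 = 8.150 mol
n(O2) = 854.0 / 32.00 = 26.69 mol
n/ν for C3H6 = 8.150/2 = 4.075
n/ν for O2 = 26.69/9 = 2.966
Smallest n/ν is O2 → limiting reagent.
n(CO2) = (6/9) × 26.69 = 17.79 mol
mass = 17.79 × 44.01 = 782.9 g

783 g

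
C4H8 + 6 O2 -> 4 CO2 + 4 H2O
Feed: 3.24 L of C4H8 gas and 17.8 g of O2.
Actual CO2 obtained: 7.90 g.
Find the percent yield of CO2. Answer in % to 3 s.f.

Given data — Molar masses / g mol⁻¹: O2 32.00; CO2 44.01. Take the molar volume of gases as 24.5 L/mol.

48.4 %

n(C4H8) = 3.240 / 24.5 = 0.1322 mol
n(O2) = 17.80 / 32.00 = 0.5563 mol
n/ν for C4H8 = 0.1322/1 = 0.1322
n/ν for O2 = 0.5563/6 = 0.09272
Smallest n/ν is O2 → limiting reagent.
theoretical n(CO2) = (4/6) × 0.5563 = 0.3709 mol → 16.32 g
% yield = 7.90 / 16.32 × 100 = 48.41 %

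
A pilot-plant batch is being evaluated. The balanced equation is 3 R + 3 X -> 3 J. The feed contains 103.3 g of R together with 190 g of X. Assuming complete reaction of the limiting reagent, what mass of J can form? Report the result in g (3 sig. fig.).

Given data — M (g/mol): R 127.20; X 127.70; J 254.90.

n(R) = 103.3 / 127.20 = 0.8121 mol
n(X) = 190.0 / 127.70 = 1.488 mol
n/ν for R = 0.8121/3 = 0.2707
n/ν for X = 1.488/3 = 0.4960
Smallest n/ν is R → limiting reagent.
n(J) = (3/3) × 0.8121 = 0.8121 mol
mass = 0.8121 × 254.90 = 207.0 g

207 g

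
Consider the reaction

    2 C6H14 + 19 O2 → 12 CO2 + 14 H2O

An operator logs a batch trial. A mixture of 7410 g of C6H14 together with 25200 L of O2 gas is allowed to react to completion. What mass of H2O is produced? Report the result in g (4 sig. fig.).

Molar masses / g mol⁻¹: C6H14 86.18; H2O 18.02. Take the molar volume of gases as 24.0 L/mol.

10850 g

n(C6H14) = 7410 / 86.18 = 85.98 mol
n(O2) = 25200 / 24.0 = 1050 mol
n/ν → C6H14: 42.99, O2: 55.26; C6H14 is limiting.
n(H2O) = (14/2) × 85.98 = 601.9 mol
mass = 601.9 × 18.02 = 10850 g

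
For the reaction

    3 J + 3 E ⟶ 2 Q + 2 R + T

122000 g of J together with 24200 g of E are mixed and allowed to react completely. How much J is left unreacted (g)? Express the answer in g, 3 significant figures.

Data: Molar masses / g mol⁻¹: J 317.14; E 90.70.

n(J) = 122000 / 317.14 = 384.7 mol
n(E) = 24200 / 90.70 = 266.8 mol
n/ν for J = 384.7/3 = 128.2
n/ν for E = 266.8/3 = 88.93
Smallest n/ν is E → limiting reagent.
J consumed = (3/3) × 266.8 = 266.8 mol
J remaining = 384.7 − 266.8 = 117.9 mol
mass = 117.9 × 317.14 = 37390 g

37400 g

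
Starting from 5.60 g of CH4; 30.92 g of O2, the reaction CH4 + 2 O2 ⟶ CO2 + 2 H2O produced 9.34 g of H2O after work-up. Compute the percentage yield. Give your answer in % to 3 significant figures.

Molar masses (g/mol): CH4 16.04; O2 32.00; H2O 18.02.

74.2 %

n(CH4) = 5.600 / 16.04 = 0.3491 mol
n(O2) = 30.92 / 32.00 = 0.9663 mol
n/ν → CH4: 0.3491, O2: 0.4832; CH4 is limiting.
theoretical n(H2O) = (2/1) × 0.3491 = 0.6982 mol → 12.58 g
% yield = 9.34 / 12.58 × 100 = 74.24 %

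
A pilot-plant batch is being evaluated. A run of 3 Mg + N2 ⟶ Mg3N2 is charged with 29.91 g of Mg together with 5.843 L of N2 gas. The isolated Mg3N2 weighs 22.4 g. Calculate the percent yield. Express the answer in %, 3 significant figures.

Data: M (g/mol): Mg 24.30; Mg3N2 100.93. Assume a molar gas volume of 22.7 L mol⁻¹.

86.2 %

n(Mg) = 29.91 / 24.30 = 1.231 mol
n(N2) = 5.843 / 22.7 = 0.2574 mol
n/ν for Mg = 1.231/3 = 0.4103
n/ν for N2 = 0.2574/1 = 0.2574
Smallest n/ν is N2 → limiting reagent.
theoretical n(Mg3N2) = (1/1) × 0.2574 = 0.2574 mol → 25.98 g
% yield = 22.4 / 25.98 × 100 = 86.22 %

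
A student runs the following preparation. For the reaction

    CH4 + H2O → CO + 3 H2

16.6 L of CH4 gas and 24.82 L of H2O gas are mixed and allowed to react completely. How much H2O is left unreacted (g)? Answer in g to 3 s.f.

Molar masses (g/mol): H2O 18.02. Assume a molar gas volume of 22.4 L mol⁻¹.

6.61 g

n(CH4) = 16.60 / 22.4 = 0.7411 mol
n(H2O) = 24.82 / 22.4 = 1.108 mol
n/ν → CH4: 0.7411, H2O: 1.108; CH4 is limiting.
H2O consumed = (1/1) × 0.7411 = 0.7411 mol
H2O remaining = 1.108 − 0.7411 = 0.3669 mol
mass = 0.3669 × 18.02 = 6.612 g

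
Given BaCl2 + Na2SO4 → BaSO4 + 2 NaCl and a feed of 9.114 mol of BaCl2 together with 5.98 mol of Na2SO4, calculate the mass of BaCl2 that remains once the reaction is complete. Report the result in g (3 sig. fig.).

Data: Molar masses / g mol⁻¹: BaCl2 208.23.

653 g

n(BaCl2) = 9.114 mol
n(Na2SO4) = 5.980 mol
n/ν → BaCl2: 9.114, Na2SO4: 5.980; Na2SO4 is limiting.
BaCl2 consumed = (1/1) × 5.980 = 5.980 mol
BaCl2 remaining = 9.114 − 5.980 = 3.134 mol
mass = 3.134 × 208.23 = 652.6 g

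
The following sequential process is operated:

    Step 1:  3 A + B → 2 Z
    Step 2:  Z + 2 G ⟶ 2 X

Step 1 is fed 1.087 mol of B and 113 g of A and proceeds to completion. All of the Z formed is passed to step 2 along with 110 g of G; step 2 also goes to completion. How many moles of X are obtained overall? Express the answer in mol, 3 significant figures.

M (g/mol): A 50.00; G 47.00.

Step 1:
n(B) = 1.087 mol
n(A) = 113.0 / 50.00 = 2.260 mol
n/ν for B = 1.087/1 = 1.087
n/ν for A = 2.260/3 = 0.7533
Smallest n/ν is A → limiting reagent.
n(Z) produced = (2/3) × 2.260 = 1.507 mol
Step 2:
n(Z) available = 1.507 mol
n(G) = 110.0 / 47.00 = 2.340 mol
n/ν for Z = 1.507/1 = 1.507
n/ν for G = 2.340/2 = 1.170
Smallest n/ν is G → limiting reagent.
n(X) = (2/2) × 2.340 = 2.340 mol

2.34 mol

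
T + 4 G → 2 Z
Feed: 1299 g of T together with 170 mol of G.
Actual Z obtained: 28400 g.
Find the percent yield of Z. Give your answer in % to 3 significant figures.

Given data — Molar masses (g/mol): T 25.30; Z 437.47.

n(T) = 1299 / 25.30 = 51.34 mol
n(G) = 170.0 mol
n/ν for T = 51.34/1 = 51.34
n/ν for G = 170.0/4 = 42.50
Smallest n/ν is G → limiting reagent.
theoretical n(Z) = (2/4) × 170.0 = 85.00 mol → 37180 g
% yield = 28400 / 37180 × 100 = 76.39 %

76.4 %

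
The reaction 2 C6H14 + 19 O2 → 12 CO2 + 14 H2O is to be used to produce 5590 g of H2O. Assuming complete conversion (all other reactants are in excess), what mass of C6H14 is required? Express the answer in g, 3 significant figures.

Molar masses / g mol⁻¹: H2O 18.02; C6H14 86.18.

n(H2O) = 5590 / 18.02 = 310.2 mol
n(C6H14) = (2/14) × 310.2 = 44.31 mol
mass = 44.31 × 86.18 = 3819 g

3820 g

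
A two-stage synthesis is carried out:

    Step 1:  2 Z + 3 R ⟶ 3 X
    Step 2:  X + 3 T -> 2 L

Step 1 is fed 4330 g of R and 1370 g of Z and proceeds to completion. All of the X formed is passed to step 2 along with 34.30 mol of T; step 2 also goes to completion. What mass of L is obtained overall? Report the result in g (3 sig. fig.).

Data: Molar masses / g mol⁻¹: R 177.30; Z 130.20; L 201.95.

Step 1:
n(R) = 4330 / 177.30 = 24.42 mol
n(Z) = 1370 / 130.20 = 10.52 mol
n/ν → R: 8.140, Z: 5.260; Z is limiting.
n(X) produced = (3/2) × 10.52 = 15.78 mol
Step 2:
n(X) available = 15.78 mol
n(T) = 34.30 mol
n/ν → X: 15.78, T: 11.43; T is limiting.
n(L) = (2/3) × 34.30 = 22.87 mol
mass = 22.87 × 201.95 = 4619 g

4620 g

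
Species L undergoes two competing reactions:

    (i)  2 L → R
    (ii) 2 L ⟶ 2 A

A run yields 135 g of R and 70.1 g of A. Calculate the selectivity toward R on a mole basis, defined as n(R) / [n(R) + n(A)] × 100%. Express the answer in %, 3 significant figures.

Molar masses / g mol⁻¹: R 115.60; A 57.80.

n(R) = 135 / 115.60 = 1.168 mol
n(A) = 70.1 / 57.80 = 1.213 mol
selectivity = 1.168/(1.168+1.213) × 100 = 49.06 %

49.1 %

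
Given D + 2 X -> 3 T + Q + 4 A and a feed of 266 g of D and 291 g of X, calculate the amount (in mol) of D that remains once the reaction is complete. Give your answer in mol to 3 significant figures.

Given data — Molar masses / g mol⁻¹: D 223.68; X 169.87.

0.333 mol

n(D) = 266.0 / 223.68 = 1.189 mol
n(X) = 291.0 / 169.87 = 1.713 mol
n/ν for D = 1.189/1 = 1.189
n/ν for X = 1.713/2 = 0.8565
Smallest n/ν is X → limiting reagent.
D consumed = (1/2) × 1.713 = 0.8565 mol
D remaining = 1.189 − 0.8565 = 0.3325 mol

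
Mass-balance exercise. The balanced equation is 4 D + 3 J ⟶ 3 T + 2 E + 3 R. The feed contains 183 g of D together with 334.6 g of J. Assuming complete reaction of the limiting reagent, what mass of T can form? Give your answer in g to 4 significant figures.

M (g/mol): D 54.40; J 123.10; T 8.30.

20.94 g

n(D) = 183.0 / 54.40 = 3.364 mol
n(J) = 334.6 / 123.10 = 2.718 mol
n/ν for D = 3.364/4 = 0.8410
n/ν for J = 2.718/3 = 0.9060
Smallest n/ν is D → limiting reagent.
n(T) = (3/4) × 3.364 = 2.523 mol
mass = 2.523 × 8.30 = 20.94 g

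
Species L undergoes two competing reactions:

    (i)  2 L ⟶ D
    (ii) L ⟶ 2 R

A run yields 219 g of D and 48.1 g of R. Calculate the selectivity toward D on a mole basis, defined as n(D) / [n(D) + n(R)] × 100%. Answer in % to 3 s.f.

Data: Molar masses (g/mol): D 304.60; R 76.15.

53.2 %

n(D) = 219 / 304.60 = 0.7190 mol
n(R) = 48.1 / 76.15 = 0.6316 mol
selectivity = 0.7190/(0.7190+0.6316) × 100 = 53.24 %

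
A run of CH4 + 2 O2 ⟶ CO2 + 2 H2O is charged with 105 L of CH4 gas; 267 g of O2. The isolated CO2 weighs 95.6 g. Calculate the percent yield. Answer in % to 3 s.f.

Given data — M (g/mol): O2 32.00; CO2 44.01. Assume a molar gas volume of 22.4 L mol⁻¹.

52.1 %

n(CH4) = 105.0 / 22.4 = 4.688 mol
n(O2) = 267.0 / 32.00 = 8.344 mol
n/ν for CH4 = 4.688/1 = 4.688
n/ν for O2 = 8.344/2 = 4.172
Smallest n/ν is O2 → limiting reagent.
theoretical n(CO2) = (1/2) × 8.344 = 4.172 mol → 183.6 g
% yield = 95.6 / 183.6 × 100 = 52.07 %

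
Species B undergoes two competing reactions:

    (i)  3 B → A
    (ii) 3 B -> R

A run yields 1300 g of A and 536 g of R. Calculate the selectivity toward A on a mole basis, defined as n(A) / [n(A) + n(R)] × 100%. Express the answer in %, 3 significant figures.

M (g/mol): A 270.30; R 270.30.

n(A) = 1300 / 270.30 = 4.809 mol
n(R) = 536 / 270.30 = 1.983 mol
selectivity = 4.809/(4.809+1.983) × 100 = 70.80 %

70.8 %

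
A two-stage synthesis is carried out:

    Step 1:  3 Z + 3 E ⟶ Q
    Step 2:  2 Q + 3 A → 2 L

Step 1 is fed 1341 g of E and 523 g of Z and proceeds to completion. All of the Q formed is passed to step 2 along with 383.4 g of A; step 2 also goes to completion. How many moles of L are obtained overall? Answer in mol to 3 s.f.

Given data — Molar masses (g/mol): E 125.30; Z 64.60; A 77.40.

Step 1:
n(E) = 1341 / 125.30 = 10.70 mol
n(Z) = 523.0 / 64.60 = 8.096 mol
n/ν → E: 3.567, Z: 2.699; Z is limiting.
n(Q) produced = (1/3) × 8.096 = 2.699 mol
Step 2:
n(Q) available = 2.699 mol
n(A) = 383.4 / 77.40 = 4.953 mol
n/ν → Q: 1.350, A: 1.651; Q is limiting.
n(L) = (2/2) × 2.699 = 2.699 mol

2.70 mol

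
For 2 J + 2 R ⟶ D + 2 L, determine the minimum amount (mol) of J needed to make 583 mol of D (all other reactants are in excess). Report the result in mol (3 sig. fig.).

n(D) = 583.0 mol
n(J) = (2/1) × 583.0 = 1166 mol

1170 mol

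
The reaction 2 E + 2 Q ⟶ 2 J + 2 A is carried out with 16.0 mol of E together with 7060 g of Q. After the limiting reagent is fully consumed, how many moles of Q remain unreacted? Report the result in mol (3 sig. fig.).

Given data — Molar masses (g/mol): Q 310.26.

6.76 mol

n(E) = 16.00 mol
n(Q) = 7060 / 310.26 = 22.76 mol
n/ν for E = 16.00/2 = 8.000
n/ν for Q = 22.76/2 = 11.38
Smallest n/ν is E → limiting reagent.
Q consumed = (2/2) × 16.00 = 16.00 mol
Q remaining = 22.76 − 16.00 = 6.760 mol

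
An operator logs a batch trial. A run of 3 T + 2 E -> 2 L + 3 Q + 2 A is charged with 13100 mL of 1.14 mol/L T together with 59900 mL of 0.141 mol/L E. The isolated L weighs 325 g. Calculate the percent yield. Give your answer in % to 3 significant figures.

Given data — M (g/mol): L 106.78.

36.0 %

n(T) = 1.14 × 13100/1000 = 14.93 mol
n(E) = 0.141 × 59900/1000 = 8.446 mol
n/ν for T = 14.93/3 = 4.977
n/ν for E = 8.446/2 = 4.223
Smallest n/ν is E → limiting reagent.
theoretical n(L) = (2/2) × 8.446 = 8.446 mol → 901.9 g
% yield = 325 / 901.9 × 100 = 36.04 %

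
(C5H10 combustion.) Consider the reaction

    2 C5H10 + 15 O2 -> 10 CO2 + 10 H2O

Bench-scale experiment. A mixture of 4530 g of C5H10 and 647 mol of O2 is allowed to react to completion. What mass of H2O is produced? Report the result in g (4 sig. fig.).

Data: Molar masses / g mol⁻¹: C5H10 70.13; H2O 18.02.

n(C5H10) = 4530 / 70.13 = 64.59 mol
n(O2) = 647.0 mol
n/ν → C5H10: 32.30, O2: 43.13; C5H10 is limiting.
n(H2O) = (10/2) × 64.59 = 323.0 mol
mass = 323.0 × 18.02 = 5820 g

5820 g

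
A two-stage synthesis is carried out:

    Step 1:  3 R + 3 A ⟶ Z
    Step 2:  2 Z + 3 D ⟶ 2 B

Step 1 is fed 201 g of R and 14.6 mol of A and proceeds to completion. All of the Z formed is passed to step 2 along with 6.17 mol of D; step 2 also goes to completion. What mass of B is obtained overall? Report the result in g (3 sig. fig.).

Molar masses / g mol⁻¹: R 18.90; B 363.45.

Step 1:
n(R) = 201.0 / 18.90 = 10.63 mol
n(A) = 14.60 mol
n/ν for R = 10.63/3 = 3.543
n/ν for A = 14.60/3 = 4.867
Smallest n/ν is R → limiting reagent.
n(Z) produced = (1/3) × 10.63 = 3.543 mol
Step 2:
n(Z) available = 3.543 mol
n(D) = 6.170 mol
n/ν for Z = 3.543/2 = 1.772
n/ν for D = 6.170/3 = 2.057
Smallest n/ν is Z → limiting reagent.
n(B) = (2/2) × 3.543 = 3.543 mol
mass = 3.543 × 363.45 = 1288 g

1290 g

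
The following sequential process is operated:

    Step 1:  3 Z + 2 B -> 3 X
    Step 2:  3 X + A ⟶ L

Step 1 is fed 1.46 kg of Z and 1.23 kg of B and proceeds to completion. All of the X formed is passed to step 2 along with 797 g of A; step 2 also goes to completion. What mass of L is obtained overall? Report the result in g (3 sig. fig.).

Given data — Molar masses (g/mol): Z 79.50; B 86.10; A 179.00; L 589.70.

Step 1:
n(Z) = 1.460×1000 / 79.50 = 18.36 mol
n(B) = 1.230×1000 / 86.10 = 14.29 mol
n/ν for Z = 18.36/3 = 6.120
n/ν for B = 14.29/2 = 7.145
Smallest n/ν is Z → limiting reagent.
n(X) produced = (3/3) × 18.36 = 18.36 mol
Step 2:
n(X) available = 18.36 mol
n(A) = 797.0 / 179.00 = 4.453 mol
n/ν for X = 18.36/3 = 6.120
n/ν for A = 4.453/1 = 4.453
Smallest n/ν is A → limiting reagent.
n(L) = (1/1) × 4.453 = 4.453 mol
mass = 4.453 × 589.70 = 2626 g

2630 g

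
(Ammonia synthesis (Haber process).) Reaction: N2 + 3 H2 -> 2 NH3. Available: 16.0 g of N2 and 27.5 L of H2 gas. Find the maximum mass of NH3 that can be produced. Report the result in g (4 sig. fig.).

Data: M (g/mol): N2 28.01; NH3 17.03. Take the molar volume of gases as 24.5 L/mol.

n(N2) = 16.00 / 28.01 = 0.5712 mol
n(H2) = 27.50 / 24.5 = 1.122 mol
n/ν → N2: 0.5712, H2: 0.3740; H2 is limiting.
n(NH3) = (2/3) × 1.122 = 0.7480 mol
mass = 0.7480 × 17.03 = 12.74 g

12.74 g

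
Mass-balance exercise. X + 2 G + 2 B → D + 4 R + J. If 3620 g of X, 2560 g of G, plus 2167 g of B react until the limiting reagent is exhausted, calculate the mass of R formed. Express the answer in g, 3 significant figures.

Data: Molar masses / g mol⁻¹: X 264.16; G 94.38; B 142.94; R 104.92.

3180 g

n(X) = 3620 / 264.16 = 13.70 mol
n(G) = 2560 / 94.38 = 27.12 mol
n(B) = 2167 / 142.94 = 15.16 mol
n/ν → X: 13.70, G: 13.56, B: 7.580; B is limiting.
n(R) = (4/2) × 15.16 = 30.32 mol
mass = 30.32 × 104.92 = 3181 g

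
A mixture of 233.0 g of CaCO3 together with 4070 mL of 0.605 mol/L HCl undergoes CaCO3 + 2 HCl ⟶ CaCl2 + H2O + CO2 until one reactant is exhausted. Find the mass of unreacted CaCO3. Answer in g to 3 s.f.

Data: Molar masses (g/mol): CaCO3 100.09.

110 g

n(CaCO3) = 233.0 / 100.09 = 2.328 mol
n(HCl) = 0.605 × 4070/1000 = 2.462 mol
n/ν → CaCO3: 2.328, HCl: 1.231; HCl is limiting.
CaCO3 consumed = (1/2) × 2.462 = 1.231 mol
CaCO3 remaining = 2.328 − 1.231 = 1.097 mol
mass = 1.097 × 100.09 = 109.8 g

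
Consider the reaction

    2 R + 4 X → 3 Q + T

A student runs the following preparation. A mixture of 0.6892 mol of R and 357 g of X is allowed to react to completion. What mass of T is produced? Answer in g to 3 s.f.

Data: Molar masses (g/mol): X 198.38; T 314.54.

n(R) = 0.6892 mol
n(X) = 357.0 / 198.38 = 1.800 mol
n/ν for R = 0.6892/2 = 0.3446
n/ν for X = 1.800/4 = 0.4500
Smallest n/ν is R → limiting reagent.
n(T) = (1/2) × 0.6892 = 0.3446 mol
mass = 0.3446 × 314.54 = 108.4 g

108 g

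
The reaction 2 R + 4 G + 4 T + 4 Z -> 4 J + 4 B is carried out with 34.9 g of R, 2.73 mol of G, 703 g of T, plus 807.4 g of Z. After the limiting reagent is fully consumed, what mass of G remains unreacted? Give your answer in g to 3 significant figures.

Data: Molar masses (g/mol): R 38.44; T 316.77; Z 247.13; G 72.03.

n(R) = 34.90 / 38.44 = 0.9079 mol
n(G) = 2.730 mol
n(T) = 703.0 / 316.77 = 2.219 mol
n(Z) = 807.4 / 247.13 = 3.267 mol
n/ν for R = 0.9079/2 = 0.4540
n/ν for G = 2.730/4 = 0.6825
n/ν for T = 2.219/4 = 0.5548
n/ν for Z = 3.267/4 = 0.8168
Smallest n/ν is R → limiting reagent.
G consumed = (4/2) × 0.9079 = 1.816 mol
G remaining = 2.730 − 1.816 = 0.9140 mol
mass = 0.9140 × 72.03 = 65.84 g

65.8 g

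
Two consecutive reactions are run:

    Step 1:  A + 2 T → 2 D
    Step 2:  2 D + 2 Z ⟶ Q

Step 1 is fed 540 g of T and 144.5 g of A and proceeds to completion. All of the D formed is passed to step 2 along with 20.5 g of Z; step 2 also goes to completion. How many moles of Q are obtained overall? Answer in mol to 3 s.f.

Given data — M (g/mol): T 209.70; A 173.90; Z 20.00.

Step 1:
n(T) = 540.0 / 209.70 = 2.575 mol
n(A) = 144.5 / 173.90 = 0.8309 mol
n/ν for T = 2.575/2 = 1.288
n/ν for A = 0.8309/1 = 0.8309
Smallest n/ν is A → limiting reagent.
n(D) produced = (2/1) × 0.8309 = 1.662 mol
Step 2:
n(D) available = 1.662 mol
n(Z) = 20.50 / 20.00 = 1.025 mol
n/ν for D = 1.662/2 = 0.8310
n/ν for Z = 1.025/2 = 0.5125
Smallest n/ν is Z → limiting reagent.
n(Q) = (1/2) × 1.025 = 0.5125 mol

0.513 mol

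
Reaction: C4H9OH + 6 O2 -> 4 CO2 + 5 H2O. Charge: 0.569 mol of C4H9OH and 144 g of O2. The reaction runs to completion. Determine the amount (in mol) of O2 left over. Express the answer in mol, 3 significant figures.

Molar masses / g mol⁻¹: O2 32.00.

1.09 mol

n(C4H9OH) = 0.5690 mol
n(O2) = 144.0 / 32.00 = 4.500 mol
n/ν for C4H9OH = 0.5690/1 = 0.5690
n/ν for O2 = 4.500/6 = 0.7500
Smallest n/ν is C4H9OH → limiting reagent.
O2 consumed = (6/1) × 0.5690 = 3.414 mol
O2 remaining = 4.500 − 3.414 = 1.086 mol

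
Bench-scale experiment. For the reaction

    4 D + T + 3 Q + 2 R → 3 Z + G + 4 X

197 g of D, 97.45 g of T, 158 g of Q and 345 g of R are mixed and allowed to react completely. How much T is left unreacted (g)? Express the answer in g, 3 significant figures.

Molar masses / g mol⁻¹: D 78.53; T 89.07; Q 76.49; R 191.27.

41.6 g

n(D) = 197.0 / 78.53 = 2.509 mol
n(T) = 97.45 / 89.07 = 1.094 mol
n(Q) = 158.0 / 76.49 = 2.066 mol
n(R) = 345.0 / 191.27 = 1.804 mol
n/ν for D = 2.509/4 = 0.6273
n/ν for T = 1.094/1 = 1.094
n/ν for Q = 2.066/3 = 0.6887
n/ν for R = 1.804/2 = 0.9020
Smallest n/ν is D → limiting reagent.
T consumed = (1/4) × 2.509 = 0.6273 mol
T remaining = 1.094 − 0.6273 = 0.4667 mol
mass = 0.4667 × 89.07 = 41.57 g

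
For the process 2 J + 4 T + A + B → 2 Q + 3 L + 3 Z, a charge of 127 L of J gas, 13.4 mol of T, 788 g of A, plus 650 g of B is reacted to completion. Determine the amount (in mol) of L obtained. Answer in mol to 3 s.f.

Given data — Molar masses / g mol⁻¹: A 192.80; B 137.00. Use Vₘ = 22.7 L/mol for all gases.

8.39 mol

n(J) = 127.0 / 22.7 = 5.595 mol
n(T) = 13.40 mol
n(A) = 788.0 / 192.80 = 4.087 mol
n(B) = 650.0 / 137.00 = 4.745 mol
n/ν for J = 5.595/2 = 2.798
n/ν for T = 13.40/4 = 3.350
n/ν for A = 4.087/1 = 4.087
n/ν for B = 4.745/1 = 4.745
Smallest n/ν is J → limiting reagent.
n(L) = (3/2) × 5.595 = 8.393 mol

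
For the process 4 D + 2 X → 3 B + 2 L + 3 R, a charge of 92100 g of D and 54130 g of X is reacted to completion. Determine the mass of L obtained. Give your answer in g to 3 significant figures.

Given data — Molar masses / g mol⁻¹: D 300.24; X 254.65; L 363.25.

55700 g

n(D) = 92100 / 300.24 = 306.8 mol
n(X) = 54130 / 254.65 = 212.6 mol
n/ν for D = 306.8/4 = 76.70
n/ν for X = 212.6/2 = 106.3
Smallest n/ν is D → limiting reagent.
n(L) = (2/4) × 306.8 = 153.4 mol
mass = 153.4 × 363.25 = 55720 g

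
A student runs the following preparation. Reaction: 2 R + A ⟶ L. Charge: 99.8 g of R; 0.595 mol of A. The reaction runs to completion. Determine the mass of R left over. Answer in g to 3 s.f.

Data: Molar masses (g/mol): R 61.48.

26.6 g

n(R) = 99.80 / 61.48 = 1.623 mol
n(A) = 0.5950 mol
n/ν → R: 0.8115, A: 0.5950; A is limiting.
R consumed = (2/1) × 0.5950 = 1.190 mol
R remaining = 1.623 − 1.190 = 0.4330 mol
mass = 0.4330 × 61.48 = 26.62 g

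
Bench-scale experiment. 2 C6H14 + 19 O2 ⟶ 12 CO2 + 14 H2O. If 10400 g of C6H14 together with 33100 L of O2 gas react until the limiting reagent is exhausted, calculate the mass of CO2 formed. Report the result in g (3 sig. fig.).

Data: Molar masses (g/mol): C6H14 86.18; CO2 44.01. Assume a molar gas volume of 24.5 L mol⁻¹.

31900 g

n(C6H14) = 10400 / 86.18 = 120.7 mol
n(O2) = 33100 / 24.5 = 1351 mol
n/ν for C6H14 = 120.7/2 = 60.35
n/ν for O2 = 1351/19 = 71.11
Smallest n/ν is C6H14 → limiting reagent.
n(CO2) = (12/2) × 120.7 = 724.2 mol
mass = 724.2 × 44.01 = 31870 g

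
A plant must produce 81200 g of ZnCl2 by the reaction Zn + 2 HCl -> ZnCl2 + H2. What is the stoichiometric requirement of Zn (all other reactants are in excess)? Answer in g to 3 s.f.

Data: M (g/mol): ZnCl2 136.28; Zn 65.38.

39000 g

n(ZnCl2) = 81200 / 136.28 = 595.8 mol
n(Zn) = (1/1) × 595.8 = 595.8 mol
mass = 595.8 × 65.38 = 38950 g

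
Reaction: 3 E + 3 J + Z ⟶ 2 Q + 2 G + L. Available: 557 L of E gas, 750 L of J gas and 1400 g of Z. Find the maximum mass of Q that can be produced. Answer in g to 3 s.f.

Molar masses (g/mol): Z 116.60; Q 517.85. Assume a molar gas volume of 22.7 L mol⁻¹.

n(E) = 557.0 / 22.7 = 24.54 mol
n(J) = 750.0 / 22.7 = 33.04 mol
n(Z) = 1400 / 116.60 = 12.01 mol
n/ν for E = 24.54/3 = 8.180
n/ν for J = 33.04/3 = 11.01
n/ν for Z = 12.01/1 = 12.01
Smallest n/ν is E → limiting reagent.
n(Q) = (2/3) × 24.54 = 16.36 mol
mass = 16.36 × 517.85 = 8472 g

8470 g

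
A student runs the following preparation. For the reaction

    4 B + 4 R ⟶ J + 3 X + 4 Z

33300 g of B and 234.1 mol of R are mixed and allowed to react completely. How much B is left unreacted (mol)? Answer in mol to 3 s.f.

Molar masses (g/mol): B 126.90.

28.3 mol

n(B) = 33300 / 126.90 = 262.4 mol
n(R) = 234.1 mol
n/ν for B = 262.4/4 = 65.60
n/ν for R = 234.1/4 = 58.53
Smallest n/ν is R → limiting reagent.
B consumed = (4/4) × 234.1 = 234.1 mol
B remaining = 262.4 − 234.1 = 28.30 mol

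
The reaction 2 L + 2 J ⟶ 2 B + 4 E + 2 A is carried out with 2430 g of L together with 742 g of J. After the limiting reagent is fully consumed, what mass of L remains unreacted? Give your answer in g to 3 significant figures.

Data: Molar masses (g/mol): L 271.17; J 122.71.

790 g

n(L) = 2430 / 271.17 = 8.961 mol
n(J) = 742.0 / 122.71 = 6.047 mol
n/ν for L = 8.961/2 = 4.481
n/ν for J = 6.047/2 = 3.024
Smallest n/ν is J → limiting reagent.
L consumed = (2/2) × 6.047 = 6.047 mol
L remaining = 8.961 − 6.047 = 2.914 mol
mass = 2.914 × 271.17 = 790.2 g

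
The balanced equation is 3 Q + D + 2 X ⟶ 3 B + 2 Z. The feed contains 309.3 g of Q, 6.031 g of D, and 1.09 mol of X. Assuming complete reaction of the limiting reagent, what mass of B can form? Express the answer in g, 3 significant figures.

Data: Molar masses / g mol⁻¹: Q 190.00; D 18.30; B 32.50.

n(Q) = 309.3 / 190.00 = 1.628 mol
n(D) = 6.031 / 18.30 = 0.3296 mol
n(X) = 1.090 mol
n/ν for Q = 1.628/3 = 0.5427
n/ν for D = 0.3296/1 = 0.3296
n/ν for X = 1.090/2 = 0.5450
Smallest n/ν is D → limiting reagent.
n(B) = (3/1) × 0.3296 = 0.9888 mol
mass = 0.9888 × 32.50 = 32.14 g

32.1 g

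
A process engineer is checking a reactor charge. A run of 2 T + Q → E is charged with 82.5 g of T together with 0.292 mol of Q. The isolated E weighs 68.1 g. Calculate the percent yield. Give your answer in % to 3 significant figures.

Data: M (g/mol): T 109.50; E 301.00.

77.5 %

n(T) = 82.50 / 109.50 = 0.7534 mol
n(Q) = 0.2920 mol
n/ν → T: 0.3767, Q: 0.2920; Q is limiting.
theoretical n(E) = (1/1) × 0.2920 = 0.2920 mol → 87.89 g
% yield = 68.1 / 87.89 × 100 = 77.48 %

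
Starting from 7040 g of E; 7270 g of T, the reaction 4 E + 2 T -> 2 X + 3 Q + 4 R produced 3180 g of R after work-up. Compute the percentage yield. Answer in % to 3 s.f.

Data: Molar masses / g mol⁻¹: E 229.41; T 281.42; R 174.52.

59.4 %

n(E) = 7040 / 229.41 = 30.69 mol
n(T) = 7270 / 281.42 = 25.83 mol
n/ν for E = 30.69/4 = 7.673
n/ν for T = 25.83/2 = 12.92
Smallest n/ν is E → limiting reagent.
theoretical n(R) = (4/4) × 30.69 = 30.69 mol → 5356 g
% yield = 3180 / 5356 × 100 = 59.37 %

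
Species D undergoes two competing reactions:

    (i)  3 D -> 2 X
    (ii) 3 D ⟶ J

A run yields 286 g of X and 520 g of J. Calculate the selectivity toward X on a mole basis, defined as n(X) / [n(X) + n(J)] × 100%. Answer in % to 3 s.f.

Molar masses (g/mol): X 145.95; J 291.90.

52.4 %

n(X) = 286 / 145.95 = 1.960 mol
n(J) = 520 / 291.90 = 1.781 mol
selectivity = 1.960/(1.960+1.781) × 100 = 52.39 %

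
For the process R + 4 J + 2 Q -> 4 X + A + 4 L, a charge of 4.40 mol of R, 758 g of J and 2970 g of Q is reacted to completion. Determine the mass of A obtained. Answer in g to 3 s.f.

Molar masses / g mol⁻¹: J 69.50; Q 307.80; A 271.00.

n(R) = 4.400 mol
n(J) = 758.0 / 69.50 = 10.91 mol
n(Q) = 2970 / 307.80 = 9.649 mol
n/ν → R: 4.400, J: 2.728, Q: 4.825; J is limiting.
n(A) = (1/4) × 10.91 = 2.728 mol
mass = 2.728 × 271.00 = 739.3 g

739 g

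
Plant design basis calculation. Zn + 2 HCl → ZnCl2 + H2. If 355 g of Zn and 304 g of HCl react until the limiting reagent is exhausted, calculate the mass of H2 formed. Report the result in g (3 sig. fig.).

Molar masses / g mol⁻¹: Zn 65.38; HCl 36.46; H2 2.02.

n(Zn) = 355.0 / 65.38 = 5.430 mol
n(HCl) = 304.0 / 36.46 = 8.338 mol
n/ν → Zn: 5.430, HCl: 4.169; HCl is limiting.
n(H2) = (1/2) × 8.338 = 4.169 mol
mass = 4.169 × 2.02 = 8.421 g

8.42 g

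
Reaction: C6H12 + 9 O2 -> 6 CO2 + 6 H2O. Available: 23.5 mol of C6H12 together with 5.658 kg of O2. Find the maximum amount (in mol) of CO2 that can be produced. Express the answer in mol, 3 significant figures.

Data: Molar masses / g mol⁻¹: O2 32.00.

118 mol

n(C6H12) = 23.50 mol
n(O2) = 5.658×1000 / 32.00 = 176.8 mol
n/ν → C6H12: 23.50, O2: 19.64; O2 is limiting.
n(CO2) = (6/9) × 176.8 = 117.9 mol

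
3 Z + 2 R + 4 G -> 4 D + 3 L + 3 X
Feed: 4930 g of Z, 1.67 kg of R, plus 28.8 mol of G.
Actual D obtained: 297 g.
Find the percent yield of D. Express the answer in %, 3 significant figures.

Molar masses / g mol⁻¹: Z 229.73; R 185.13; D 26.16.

62.9 %

n(Z) = 4930 / 229.73 = 21.46 mol
n(R) = 1.670×1000 / 185.13 = 9.021 mol
n(G) = 28.80 mol
n/ν for Z = 21.46/3 = 7.153
n/ν for R = 9.021/2 = 4.511
n/ν for G = 28.80/4 = 7.200
Smallest n/ν is R → limiting reagent.
theoretical n(D) = (4/2) × 9.021 = 18.04 mol → 471.9 g
% yield = 297 / 471.9 × 100 = 62.94 %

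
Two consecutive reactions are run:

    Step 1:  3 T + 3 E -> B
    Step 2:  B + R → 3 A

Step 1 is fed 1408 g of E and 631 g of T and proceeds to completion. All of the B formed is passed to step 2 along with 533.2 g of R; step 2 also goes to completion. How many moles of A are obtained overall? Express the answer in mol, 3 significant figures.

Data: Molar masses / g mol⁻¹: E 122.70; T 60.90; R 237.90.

Step 1:
n(E) = 1408 / 122.70 = 11.48 mol
n(T) = 631.0 / 60.90 = 10.36 mol
n/ν for E = 11.48/3 = 3.827
n/ν for T = 10.36/3 = 3.453
Smallest n/ν is T → limiting reagent.
n(B) produced = (1/3) × 10.36 = 3.453 mol
Step 2:
n(B) available = 3.453 mol
n(R) = 533.2 / 237.90 = 2.241 mol
n/ν for B = 3.453/1 = 3.453
n/ν for R = 2.241/1 = 2.241
Smallest n/ν is R → limiting reagent.
n(A) = (3/1) × 2.241 = 6.723 mol

6.72 mol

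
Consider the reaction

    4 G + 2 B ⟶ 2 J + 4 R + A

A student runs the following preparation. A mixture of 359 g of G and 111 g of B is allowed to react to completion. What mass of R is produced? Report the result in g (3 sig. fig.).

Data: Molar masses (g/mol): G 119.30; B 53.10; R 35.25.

106 g

n(G) = 359.0 / 119.30 = 3.009 mol
n(B) = 111.0 / 53.10 = 2.090 mol
n/ν for G = 3.009/4 = 0.7523
n/ν for B = 2.090/2 = 1.045
Smallest n/ν is G → limiting reagent.
n(R) = (4/4) × 3.009 = 3.009 mol
mass = 3.009 × 35.25 = 106.1 g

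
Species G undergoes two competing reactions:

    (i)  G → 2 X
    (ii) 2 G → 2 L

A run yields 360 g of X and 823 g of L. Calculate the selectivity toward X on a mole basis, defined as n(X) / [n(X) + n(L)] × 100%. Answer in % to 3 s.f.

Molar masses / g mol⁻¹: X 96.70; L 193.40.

46.7 %

n(X) = 360 / 96.70 = 3.723 mol
n(L) = 823 / 193.40 = 4.255 mol
selectivity = 3.723/(3.723+4.255) × 100 = 46.67 %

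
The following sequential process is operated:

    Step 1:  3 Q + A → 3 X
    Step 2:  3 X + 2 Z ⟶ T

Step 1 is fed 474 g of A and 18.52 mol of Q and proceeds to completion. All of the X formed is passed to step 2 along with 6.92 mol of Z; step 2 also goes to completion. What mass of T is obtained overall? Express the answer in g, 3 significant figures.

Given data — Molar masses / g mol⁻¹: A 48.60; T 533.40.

1850 g

Step 1:
n(A) = 474.0 / 48.60 = 9.753 mol
n(Q) = 18.52 mol
n/ν for A = 9.753/1 = 9.753
n/ν for Q = 18.52/3 = 6.173
Smallest n/ν is Q → limiting reagent.
n(X) produced = (3/3) × 18.52 = 18.52 mol
Step 2:
n(X) available = 18.52 mol
n(Z) = 6.920 mol
n/ν for X = 18.52/3 = 6.173
n/ν for Z = 6.920/2 = 3.460
Smallest n/ν is Z → limiting reagent.
n(T) = (1/2) × 6.920 = 3.460 mol
mass = 3.460 × 533.40 = 1846 g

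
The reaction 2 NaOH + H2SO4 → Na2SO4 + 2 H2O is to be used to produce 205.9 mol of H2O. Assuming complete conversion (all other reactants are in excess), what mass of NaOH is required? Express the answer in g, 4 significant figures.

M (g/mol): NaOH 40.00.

n(H2O) = 205.9 mol
n(NaOH) = (2/2) × 205.9 = 205.9 mol
mass = 205.9 × 40.00 = 8236 g

8236 g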